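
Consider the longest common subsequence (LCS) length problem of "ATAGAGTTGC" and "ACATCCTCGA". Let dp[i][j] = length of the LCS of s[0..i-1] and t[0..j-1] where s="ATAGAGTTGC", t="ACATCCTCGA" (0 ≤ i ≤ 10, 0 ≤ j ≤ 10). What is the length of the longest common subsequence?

   ''  A  C  A  T  C  C  T  C  G  A
''  0  0  0  0  0  0  0  0  0  0  0
 A  0  1  1  1  1  1  1  1  1  1  1
 T  0  1  1  1  2  2  2  2  2  2  2
 A  0  1  1  2  2  2  2  2  2  2  3
 G  0  1  1  2  2  2  2  2  2  3  3
 A  0  1  1  2  2  2  2  2  2  3  4
 G  0  1  1  2  2  2  2  2  2  3  4
 T  0  1  1  2  3  3  3  3  3  3  4
 T  0  1  1  2  3  3  3  4  4  4  4
 G  0  1  1  2  3  3  3  4  4  5  5
 C  0  1  2  2  3  4  4  4  5  5  5

5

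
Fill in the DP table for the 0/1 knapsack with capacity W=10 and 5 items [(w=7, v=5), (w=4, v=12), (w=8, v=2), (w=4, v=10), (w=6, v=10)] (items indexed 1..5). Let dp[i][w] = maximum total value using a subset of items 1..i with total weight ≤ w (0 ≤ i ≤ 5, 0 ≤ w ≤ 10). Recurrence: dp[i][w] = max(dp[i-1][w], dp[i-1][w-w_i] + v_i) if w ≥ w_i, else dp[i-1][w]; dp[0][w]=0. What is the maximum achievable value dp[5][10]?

i\w   0   1   2   3   4   5   6   7   8   9  10
  0   0   0   0   0   0   0   0   0   0   0   0
  1   0   0   0   0   0   0   0   5   5   5   5
  2   0   0   0   0  12  12  12  12  12  12  12
  3   0   0   0   0  12  12  12  12  12  12  12
  4   0   0   0   0  12  12  12  12  22  22  22
  5   0   0   0   0  12  12  12  12  22  22  22

22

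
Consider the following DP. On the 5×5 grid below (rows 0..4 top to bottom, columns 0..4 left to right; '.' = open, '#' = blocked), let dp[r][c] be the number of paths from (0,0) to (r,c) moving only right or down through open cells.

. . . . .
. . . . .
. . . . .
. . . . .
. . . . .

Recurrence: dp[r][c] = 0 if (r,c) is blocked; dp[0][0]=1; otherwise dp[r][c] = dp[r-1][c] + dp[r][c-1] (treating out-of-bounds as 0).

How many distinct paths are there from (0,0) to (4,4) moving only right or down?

r\c   0   1   2   3   4
  0   1   1   1   1   1
  1   1   2   3   4   5
  2   1   3   6  10  15
  3   1   4  10  20  35
  4   1   5  15  35  70

70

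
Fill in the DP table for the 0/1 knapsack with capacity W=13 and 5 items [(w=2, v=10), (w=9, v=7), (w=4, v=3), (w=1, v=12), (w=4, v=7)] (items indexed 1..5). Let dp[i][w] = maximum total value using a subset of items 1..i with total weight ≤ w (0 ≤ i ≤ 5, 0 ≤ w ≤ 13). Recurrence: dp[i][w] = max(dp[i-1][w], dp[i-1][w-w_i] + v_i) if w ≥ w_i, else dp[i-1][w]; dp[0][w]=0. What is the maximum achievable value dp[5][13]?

32

i\w   0   1   2   3   4   5   6   7   8   9  10  11  12  13
  0   0   0   0   0   0   0   0   0   0   0   0   0   0   0
  1   0   0  10  10  10  10  10  10  10  10  10  10  10  10
  2   0   0  10  10  10  10  10  10  10  10  10  17  17  17
  3   0   0  10  10  10  10  13  13  13  13  13  17  17  17
  4   0  12  12  22  22  22  22  25  25  25  25  25  29  29
  5   0  12  12  22  22  22  22  29  29  29  29  32  32  32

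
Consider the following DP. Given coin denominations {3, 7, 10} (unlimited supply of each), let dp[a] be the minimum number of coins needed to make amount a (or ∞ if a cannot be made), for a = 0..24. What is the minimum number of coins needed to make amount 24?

 a  0  1  2  3  4  5  6  7  8  9 10 11 12 13 14 15 16 17 18 19 20 21 22 23 24
dp  0  -  -  1  -  -  2  1  -  3  1  -  4  2  2  5  3  2  6  4  2  3  5  3  3
(- denotes ∞ / unreachable)

3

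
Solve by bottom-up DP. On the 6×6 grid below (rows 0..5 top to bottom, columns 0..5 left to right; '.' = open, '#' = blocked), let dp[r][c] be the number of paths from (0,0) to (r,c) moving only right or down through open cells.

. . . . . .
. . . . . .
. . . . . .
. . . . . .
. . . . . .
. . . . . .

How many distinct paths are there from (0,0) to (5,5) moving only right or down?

r\c   0   1   2   3   4   5
  0   1   1   1   1   1   1
  1   1   2   3   4   5   6
  2   1   3   6  10  15  21
  3   1   4  10  20  35  56
  4   1   5  15  35  70 126
  5   1   6  21  56 126 252

252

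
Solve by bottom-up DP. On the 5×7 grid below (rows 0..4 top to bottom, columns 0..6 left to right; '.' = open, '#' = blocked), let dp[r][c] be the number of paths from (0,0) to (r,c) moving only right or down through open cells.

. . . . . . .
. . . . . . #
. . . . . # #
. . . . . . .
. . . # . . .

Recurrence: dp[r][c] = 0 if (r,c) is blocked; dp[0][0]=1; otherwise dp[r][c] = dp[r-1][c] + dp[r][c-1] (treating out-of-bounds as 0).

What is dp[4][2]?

15

r\c   0   1   2   3   4   5   6
  0   1   1   1   1   1   1   1
  1   1   2   3   4   5   6   0
  2   1   3   6  10  15   0   0
  3   1   4  10  20  35  35  35
  4   1   5  15   0  35  70 105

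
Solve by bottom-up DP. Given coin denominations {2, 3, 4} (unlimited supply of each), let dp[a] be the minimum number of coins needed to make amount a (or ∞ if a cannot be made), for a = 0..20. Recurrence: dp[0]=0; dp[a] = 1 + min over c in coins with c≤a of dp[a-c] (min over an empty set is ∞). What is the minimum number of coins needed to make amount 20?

 a  0  1  2  3  4  5  6  7  8  9 10 11 12 13 14 15 16 17 18 19 20
dp  0  -  1  1  1  2  2  2  2  3  3  3  3  4  4  4  4  5  5  5  5
(- denotes ∞ / unreachable)

5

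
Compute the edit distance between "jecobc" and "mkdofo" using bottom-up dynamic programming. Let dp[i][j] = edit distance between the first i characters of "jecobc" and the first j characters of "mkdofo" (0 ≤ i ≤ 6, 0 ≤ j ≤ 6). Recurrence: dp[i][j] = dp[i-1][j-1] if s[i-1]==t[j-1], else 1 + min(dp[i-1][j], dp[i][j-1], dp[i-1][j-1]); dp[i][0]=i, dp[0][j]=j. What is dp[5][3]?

5

   ''  m  k  d  o  f  o
''  0  1  2  3  4  5  6
 j  1  1  2  3  4  5  6
 e  2  2  2  3  4  5  6
 c  3  3  3  3  4  5  6
 o  4  4  4  4  3  4  5
 b  5  5  5  5  4  4  5
 c  6  6  6  6  5  5  5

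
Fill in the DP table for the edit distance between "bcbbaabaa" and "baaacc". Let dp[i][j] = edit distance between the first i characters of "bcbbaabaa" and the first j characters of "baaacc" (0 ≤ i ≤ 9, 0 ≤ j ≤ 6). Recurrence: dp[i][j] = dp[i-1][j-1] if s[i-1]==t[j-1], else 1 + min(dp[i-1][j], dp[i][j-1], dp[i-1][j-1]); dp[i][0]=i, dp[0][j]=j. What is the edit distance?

6

   ''  b  a  a  a  c  c
''  0  1  2  3  4  5  6
 b  1  0  1  2  3  4  5
 c  2  1  1  2  3  3  4
 b  3  2  2  2  3  4  4
 b  4  3  3  3  3  4  5
 a  5  4  3  3  3  4  5
 a  6  5  4  3  3  4  5
 b  7  6  5  4  4  4  5
 a  8  7  6  5  4  5  5
 a  9  8  7  6  5  5  6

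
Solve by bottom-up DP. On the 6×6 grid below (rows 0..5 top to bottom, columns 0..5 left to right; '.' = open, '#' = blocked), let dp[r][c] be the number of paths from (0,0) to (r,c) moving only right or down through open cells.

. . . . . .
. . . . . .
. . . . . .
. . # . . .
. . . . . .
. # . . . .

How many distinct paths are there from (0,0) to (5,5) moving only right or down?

r\c   0   1   2   3   4   5
  0   1   1   1   1   1   1
  1   1   2   3   4   5   6
  2   1   3   6  10  15  21
  3   1   4   0  10  25  46
  4   1   5   5  15  40  86
  5   1   0   5  20  60 146

146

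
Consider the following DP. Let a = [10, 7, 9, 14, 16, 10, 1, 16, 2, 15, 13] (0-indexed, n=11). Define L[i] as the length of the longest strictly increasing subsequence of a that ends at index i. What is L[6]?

   i    0    1    2    3    4    5    6    7    8    9   10
a[i]   10    7    9   14   16   10    1   16    2   15   13
L[i]    1    1    2    3    4    3    1    4    2    4    4

1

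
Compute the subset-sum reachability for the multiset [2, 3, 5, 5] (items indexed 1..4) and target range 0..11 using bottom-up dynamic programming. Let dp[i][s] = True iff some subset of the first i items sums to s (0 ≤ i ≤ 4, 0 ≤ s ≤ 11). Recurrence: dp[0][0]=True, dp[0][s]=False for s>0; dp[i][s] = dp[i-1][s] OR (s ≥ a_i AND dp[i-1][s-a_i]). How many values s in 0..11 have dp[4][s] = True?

7

i\s   0   1   2   3   4   5   6   7   8   9  10  11
  0   T   F   F   F   F   F   F   F   F   F   F   F
  1   T   F   T   F   F   F   F   F   F   F   F   F
  2   T   F   T   T   F   T   F   F   F   F   F   F
  3   T   F   T   T   F   T   F   T   T   F   T   F
  4   T   F   T   T   F   T   F   T   T   F   T   F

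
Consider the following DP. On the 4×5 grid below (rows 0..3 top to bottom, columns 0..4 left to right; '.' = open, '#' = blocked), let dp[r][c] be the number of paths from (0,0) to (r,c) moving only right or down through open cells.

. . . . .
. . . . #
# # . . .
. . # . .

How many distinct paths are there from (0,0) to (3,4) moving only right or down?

14

r\c   0   1   2   3   4
  0   1   1   1   1   1
  1   1   2   3   4   0
  2   0   0   3   7   7
  3   0   0   0   7  14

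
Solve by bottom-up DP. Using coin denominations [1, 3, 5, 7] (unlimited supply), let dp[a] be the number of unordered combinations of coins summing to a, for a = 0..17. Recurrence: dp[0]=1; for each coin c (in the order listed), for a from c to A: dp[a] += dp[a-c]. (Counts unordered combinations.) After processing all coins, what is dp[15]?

19

after  coin     0     1     2     3     4     5     6     7     8     9    10    11    12    13    14    15    16    17
          1     1     1     1     1     1     1     1     1     1     1     1     1     1     1     1     1     1     1
          3     1     1     1     2     2     2     3     3     3     4     4     4     5     5     5     6     6     6
          5     1     1     1     2     2     3     4     4     5     6     7     8     9    10    11    13    14    15
          7     1     1     1     2     2     3     4     5     6     7     9    10    12    14    16    19    21    24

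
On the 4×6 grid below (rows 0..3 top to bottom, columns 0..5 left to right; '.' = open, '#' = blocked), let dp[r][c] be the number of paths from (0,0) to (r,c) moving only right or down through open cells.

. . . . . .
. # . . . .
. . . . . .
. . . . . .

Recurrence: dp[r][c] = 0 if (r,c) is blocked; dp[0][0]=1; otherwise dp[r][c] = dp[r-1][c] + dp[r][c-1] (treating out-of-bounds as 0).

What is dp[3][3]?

8

r\c   0   1   2   3   4   5
  0   1   1   1   1   1   1
  1   1   0   1   2   3   4
  2   1   1   2   4   7  11
  3   1   2   4   8  15  26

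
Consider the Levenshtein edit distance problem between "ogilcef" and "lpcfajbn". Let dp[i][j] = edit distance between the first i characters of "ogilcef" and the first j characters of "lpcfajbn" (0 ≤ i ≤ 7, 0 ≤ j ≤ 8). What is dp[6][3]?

5

   ''  l  p  c  f  a  j  b  n
''  0  1  2  3  4  5  6  7  8
 o  1  1  2  3  4  5  6  7  8
 g  2  2  2  3  4  5  6  7  8
 i  3  3  3  3  4  5  6  7  8
 l  4  3  4  4  4  5  6  7  8
 c  5  4  4  4  5  5  6  7  8
 e  6  5  5  5  5  6  6  7  8
 f  7  6  6  6  5  6  7  7  8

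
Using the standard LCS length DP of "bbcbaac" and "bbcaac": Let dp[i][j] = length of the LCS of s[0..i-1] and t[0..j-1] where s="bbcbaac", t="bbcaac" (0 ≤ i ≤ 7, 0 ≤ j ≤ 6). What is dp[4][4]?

3

   ''  b  b  c  a  a  c
''  0  0  0  0  0  0  0
 b  0  1  1  1  1  1  1
 b  0  1  2  2  2  2  2
 c  0  1  2  3  3  3  3
 b  0  1  2  3  3  3  3
 a  0  1  2  3  4  4  4
 a  0  1  2  3  4  5  5
 c  0  1  2  3  4  5  6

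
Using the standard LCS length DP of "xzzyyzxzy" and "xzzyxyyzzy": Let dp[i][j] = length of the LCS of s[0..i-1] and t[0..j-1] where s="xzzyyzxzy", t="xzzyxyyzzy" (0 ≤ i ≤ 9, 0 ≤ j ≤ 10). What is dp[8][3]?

   ''  x  z  z  y  x  y  y  z  z  y
''  0  0  0  0  0  0  0  0  0  0  0
 x  0  1  1  1  1  1  1  1  1  1  1
 z  0  1  2  2  2  2  2  2  2  2  2
 z  0  1  2  3  3  3  3  3  3  3  3
 y  0  1  2  3  4  4  4  4  4  4  4
 y  0  1  2  3  4  4  5  5  5  5  5
 z  0  1  2  3  4  4  5  5  6  6  6
 x  0  1  2  3  4  5  5  5  6  6  6
 z  0  1  2  3  4  5  5  5  6  7  7
 y  0  1  2  3  4  5  6  6  6  7  8

3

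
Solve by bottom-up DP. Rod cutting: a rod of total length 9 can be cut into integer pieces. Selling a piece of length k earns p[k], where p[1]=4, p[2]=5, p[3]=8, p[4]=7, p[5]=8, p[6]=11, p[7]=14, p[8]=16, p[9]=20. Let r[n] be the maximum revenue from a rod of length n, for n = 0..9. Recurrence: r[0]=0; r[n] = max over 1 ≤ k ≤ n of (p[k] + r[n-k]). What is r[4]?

   n    0    1    2    3    4    5    6    7    8    9
r[n]    0    4    8   12   16   20   24   28   32   36

16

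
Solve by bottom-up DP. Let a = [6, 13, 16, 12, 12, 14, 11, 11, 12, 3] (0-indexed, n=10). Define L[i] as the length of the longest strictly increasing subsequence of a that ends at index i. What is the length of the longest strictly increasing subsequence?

   i    0    1    2    3    4    5    6    7    8    9
a[i]    6   13   16   12   12   14   11   11   12    3
L[i]    1    2    3    2    2    3    2    2    3    1

3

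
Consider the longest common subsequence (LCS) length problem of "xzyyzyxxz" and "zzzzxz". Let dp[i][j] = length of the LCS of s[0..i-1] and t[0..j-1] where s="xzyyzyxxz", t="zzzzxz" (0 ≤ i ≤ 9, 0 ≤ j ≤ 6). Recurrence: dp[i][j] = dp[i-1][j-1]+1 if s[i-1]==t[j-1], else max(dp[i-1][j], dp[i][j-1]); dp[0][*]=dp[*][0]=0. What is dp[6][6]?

2

   ''  z  z  z  z  x  z
''  0  0  0  0  0  0  0
 x  0  0  0  0  0  1  1
 z  0  1  1  1  1  1  2
 y  0  1  1  1  1  1  2
 y  0  1  1  1  1  1  2
 z  0  1  2  2  2  2  2
 y  0  1  2  2  2  2  2
 x  0  1  2  2  2  3  3
 x  0  1  2  2  2  3  3
 z  0  1  2  3  3  3  4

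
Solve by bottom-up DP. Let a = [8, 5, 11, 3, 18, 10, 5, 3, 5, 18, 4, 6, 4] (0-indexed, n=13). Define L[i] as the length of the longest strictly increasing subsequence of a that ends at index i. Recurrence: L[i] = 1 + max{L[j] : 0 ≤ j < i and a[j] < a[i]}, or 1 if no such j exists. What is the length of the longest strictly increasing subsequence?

   i    0    1    2    3    4    5    6    7    8    9   10   11   12
a[i]    8    5   11    3   18   10    5    3    5   18    4    6    4
L[i]    1    1    2    1    3    2    2    1    2    3    2    3    2

3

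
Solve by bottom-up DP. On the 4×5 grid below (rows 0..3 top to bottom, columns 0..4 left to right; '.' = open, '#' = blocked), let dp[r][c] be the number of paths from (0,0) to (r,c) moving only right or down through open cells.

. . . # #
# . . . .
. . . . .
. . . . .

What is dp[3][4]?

16

r\c   0   1   2   3   4
  0   1   1   1   0   0
  1   0   1   2   2   2
  2   0   1   3   5   7
  3   0   1   4   9  16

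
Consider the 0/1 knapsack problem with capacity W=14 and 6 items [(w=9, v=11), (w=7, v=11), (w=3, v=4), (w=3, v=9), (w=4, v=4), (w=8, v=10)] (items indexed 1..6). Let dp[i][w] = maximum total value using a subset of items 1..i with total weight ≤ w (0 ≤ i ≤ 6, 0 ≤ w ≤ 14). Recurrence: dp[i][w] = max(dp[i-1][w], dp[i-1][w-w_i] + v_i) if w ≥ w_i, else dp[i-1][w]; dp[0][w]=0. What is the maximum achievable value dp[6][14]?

24

i\w   0   1   2   3   4   5   6   7   8   9  10  11  12  13  14
  0   0   0   0   0   0   0   0   0   0   0   0   0   0   0   0
  1   0   0   0   0   0   0   0   0   0  11  11  11  11  11  11
  2   0   0   0   0   0   0   0  11  11  11  11  11  11  11  11
  3   0   0   0   4   4   4   4  11  11  11  15  15  15  15  15
  4   0   0   0   9   9   9  13  13  13  13  20  20  20  24  24
  5   0   0   0   9   9   9  13  13  13  13  20  20  20  24  24
  6   0   0   0   9   9   9  13  13  13  13  20  20  20  24  24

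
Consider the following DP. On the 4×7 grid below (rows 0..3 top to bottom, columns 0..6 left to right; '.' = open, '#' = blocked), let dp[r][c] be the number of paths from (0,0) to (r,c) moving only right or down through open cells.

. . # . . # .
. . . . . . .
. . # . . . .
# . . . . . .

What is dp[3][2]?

3

r\c   0   1   2   3   4   5   6
  0   1   1   0   0   0   0   0
  1   1   2   2   2   2   2   2
  2   1   3   0   2   4   6   8
  3   0   3   3   5   9  15  23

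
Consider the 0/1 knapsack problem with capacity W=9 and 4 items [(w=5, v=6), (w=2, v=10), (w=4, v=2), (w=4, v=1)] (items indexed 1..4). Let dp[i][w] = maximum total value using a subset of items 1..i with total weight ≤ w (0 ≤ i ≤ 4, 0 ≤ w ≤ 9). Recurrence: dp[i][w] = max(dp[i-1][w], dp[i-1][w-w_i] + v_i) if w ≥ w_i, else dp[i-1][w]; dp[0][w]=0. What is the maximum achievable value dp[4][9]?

16

i\w   0   1   2   3   4   5   6   7   8   9
  0   0   0   0   0   0   0   0   0   0   0
  1   0   0   0   0   0   6   6   6   6   6
  2   0   0  10  10  10  10  10  16  16  16
  3   0   0  10  10  10  10  12  16  16  16
  4   0   0  10  10  10  10  12  16  16  16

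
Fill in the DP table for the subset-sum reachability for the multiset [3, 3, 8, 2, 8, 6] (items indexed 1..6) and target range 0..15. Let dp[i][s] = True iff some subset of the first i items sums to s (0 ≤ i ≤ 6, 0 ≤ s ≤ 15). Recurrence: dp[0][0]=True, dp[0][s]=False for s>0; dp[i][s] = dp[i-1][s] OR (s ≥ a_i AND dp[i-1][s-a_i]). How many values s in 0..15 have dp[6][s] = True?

i\s   0   1   2   3   4   5   6   7   8   9  10  11  12  13  14  15
  0   T   F   F   F   F   F   F   F   F   F   F   F   F   F   F   F
  1   T   F   F   T   F   F   F   F   F   F   F   F   F   F   F   F
  2   T   F   F   T   F   F   T   F   F   F   F   F   F   F   F   F
  3   T   F   F   T   F   F   T   F   T   F   F   T   F   F   T   F
  4   T   F   T   T   F   T   T   F   T   F   T   T   F   T   T   F
  5   T   F   T   T   F   T   T   F   T   F   T   T   F   T   T   F
  6   T   F   T   T   F   T   T   F   T   T   T   T   T   T   T   F

12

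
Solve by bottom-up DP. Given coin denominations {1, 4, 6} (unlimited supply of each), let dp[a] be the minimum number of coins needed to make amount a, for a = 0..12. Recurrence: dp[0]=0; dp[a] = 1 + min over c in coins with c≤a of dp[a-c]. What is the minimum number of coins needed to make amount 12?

 a  0  1  2  3  4  5  6  7  8  9 10 11 12
dp  0  1  2  3  1  2  1  2  2  3  2  3  2

2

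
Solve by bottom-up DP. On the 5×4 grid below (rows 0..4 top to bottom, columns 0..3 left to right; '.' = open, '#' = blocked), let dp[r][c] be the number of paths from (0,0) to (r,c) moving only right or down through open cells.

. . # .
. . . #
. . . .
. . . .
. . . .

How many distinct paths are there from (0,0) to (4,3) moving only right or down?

r\c   0   1   2   3
  0   1   1   0   0
  1   1   2   2   0
  2   1   3   5   5
  3   1   4   9  14
  4   1   5  14  28

28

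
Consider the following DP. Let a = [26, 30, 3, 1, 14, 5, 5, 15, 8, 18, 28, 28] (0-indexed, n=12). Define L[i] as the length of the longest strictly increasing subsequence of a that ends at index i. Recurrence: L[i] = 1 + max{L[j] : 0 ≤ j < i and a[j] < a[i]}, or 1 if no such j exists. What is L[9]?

   i    0    1    2    3    4    5    6    7    8    9   10   11
a[i]   26   30    3    1   14    5    5   15    8   18   28   28
L[i]    1    2    1    1    2    2    2    3    3    4    5    5

4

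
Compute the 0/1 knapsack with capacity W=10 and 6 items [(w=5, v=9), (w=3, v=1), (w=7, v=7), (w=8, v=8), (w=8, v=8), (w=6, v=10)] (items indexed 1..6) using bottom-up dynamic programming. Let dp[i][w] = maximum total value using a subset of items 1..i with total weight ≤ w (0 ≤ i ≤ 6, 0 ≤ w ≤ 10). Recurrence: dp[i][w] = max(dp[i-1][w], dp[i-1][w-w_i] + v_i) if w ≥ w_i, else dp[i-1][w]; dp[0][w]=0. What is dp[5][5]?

i\w   0   1   2   3   4   5   6   7   8   9  10
  0   0   0   0   0   0   0   0   0   0   0   0
  1   0   0   0   0   0   9   9   9   9   9   9
  2   0   0   0   1   1   9   9   9  10  10  10
  3   0   0   0   1   1   9   9   9  10  10  10
  4   0   0   0   1   1   9   9   9  10  10  10
  5   0   0   0   1   1   9   9   9  10  10  10
  6   0   0   0   1   1   9  10  10  10  11  11

9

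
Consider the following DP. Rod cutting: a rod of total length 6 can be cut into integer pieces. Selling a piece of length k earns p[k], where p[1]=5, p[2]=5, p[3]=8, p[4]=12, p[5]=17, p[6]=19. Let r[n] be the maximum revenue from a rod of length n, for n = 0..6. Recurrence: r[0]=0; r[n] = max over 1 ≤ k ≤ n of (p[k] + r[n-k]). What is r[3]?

   n    0    1    2    3    4    5    6
r[n]    0    5   10   15   20   25   30

15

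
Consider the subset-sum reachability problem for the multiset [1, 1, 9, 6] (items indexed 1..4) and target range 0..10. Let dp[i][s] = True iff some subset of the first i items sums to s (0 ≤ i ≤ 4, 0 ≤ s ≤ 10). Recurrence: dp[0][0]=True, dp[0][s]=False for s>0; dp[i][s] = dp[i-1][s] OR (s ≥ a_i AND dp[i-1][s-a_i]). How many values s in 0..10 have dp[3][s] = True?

i\s   0   1   2   3   4   5   6   7   8   9  10
  0   T   F   F   F   F   F   F   F   F   F   F
  1   T   T   F   F   F   F   F   F   F   F   F
  2   T   T   T   F   F   F   F   F   F   F   F
  3   T   T   T   F   F   F   F   F   F   T   T
  4   T   T   T   F   F   F   T   T   T   T   T

5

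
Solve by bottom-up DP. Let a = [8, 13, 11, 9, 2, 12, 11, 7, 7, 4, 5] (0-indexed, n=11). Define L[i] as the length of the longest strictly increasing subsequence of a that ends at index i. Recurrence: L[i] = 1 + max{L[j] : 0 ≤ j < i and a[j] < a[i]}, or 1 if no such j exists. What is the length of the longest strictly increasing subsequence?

   i    0    1    2    3    4    5    6    7    8    9   10
a[i]    8   13   11    9    2   12   11    7    7    4    5
L[i]    1    2    2    2    1    3    3    2    2    2    3

3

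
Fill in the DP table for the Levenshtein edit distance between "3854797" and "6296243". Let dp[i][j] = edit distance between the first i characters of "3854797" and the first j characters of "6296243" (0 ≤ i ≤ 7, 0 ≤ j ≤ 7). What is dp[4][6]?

5

   ''  6  2  9  6  2  4  3
''  0  1  2  3  4  5  6  7
 3  1  1  2  3  4  5  6  6
 8  2  2  2  3  4  5  6  7
 5  3  3  3  3  4  5  6  7
 4  4  4  4  4  4  5  5  6
 7  5  5  5  5  5  5  6  6
 9  6  6  6  5  6  6  6  7
 7  7  7  7  6  6  7  7  7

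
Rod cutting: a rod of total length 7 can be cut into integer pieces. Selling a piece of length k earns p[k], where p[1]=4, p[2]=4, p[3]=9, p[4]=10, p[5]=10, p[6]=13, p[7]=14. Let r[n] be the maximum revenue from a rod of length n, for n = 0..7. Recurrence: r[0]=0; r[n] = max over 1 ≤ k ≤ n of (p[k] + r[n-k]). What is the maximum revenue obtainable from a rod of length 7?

28

   n    0    1    2    3    4    5    6    7
r[n]    0    4    8   12   16   20   24   28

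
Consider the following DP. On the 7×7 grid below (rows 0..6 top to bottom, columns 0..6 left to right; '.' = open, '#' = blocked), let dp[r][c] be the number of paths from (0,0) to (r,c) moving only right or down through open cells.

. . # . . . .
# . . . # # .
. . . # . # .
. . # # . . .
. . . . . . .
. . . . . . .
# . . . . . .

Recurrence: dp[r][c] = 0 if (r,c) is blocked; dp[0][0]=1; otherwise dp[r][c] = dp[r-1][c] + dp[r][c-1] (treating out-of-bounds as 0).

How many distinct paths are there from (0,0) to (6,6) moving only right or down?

r\c   0   1   2   3   4   5   6
  0   1   1   0   0   0   0   0
  1   0   1   1   1   0   0   0
  2   0   1   2   0   0   0   0
  3   0   1   0   0   0   0   0
  4   0   1   1   1   1   1   1
  5   0   1   2   3   4   5   6
  6   0   1   3   6  10  15  21

21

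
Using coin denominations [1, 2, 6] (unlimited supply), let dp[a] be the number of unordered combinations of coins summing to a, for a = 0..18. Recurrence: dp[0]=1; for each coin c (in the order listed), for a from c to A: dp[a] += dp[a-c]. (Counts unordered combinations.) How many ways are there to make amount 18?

after  coin     0     1     2     3     4     5     6     7     8     9    10    11    12    13    14    15    16    17    18
          1     1     1     1     1     1     1     1     1     1     1     1     1     1     1     1     1     1     1     1
          2     1     1     2     2     3     3     4     4     5     5     6     6     7     7     8     8     9     9    10
          6     1     1     2     2     3     3     5     5     7     7     9     9    12    12    15    15    18    18    22

22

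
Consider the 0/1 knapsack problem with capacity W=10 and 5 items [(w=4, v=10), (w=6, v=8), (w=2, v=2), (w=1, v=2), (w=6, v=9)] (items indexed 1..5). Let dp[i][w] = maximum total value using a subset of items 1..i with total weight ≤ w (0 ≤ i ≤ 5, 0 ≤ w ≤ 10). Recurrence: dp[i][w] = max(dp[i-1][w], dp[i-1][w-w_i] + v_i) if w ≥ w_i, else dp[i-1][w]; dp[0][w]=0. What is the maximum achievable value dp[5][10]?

19

i\w   0   1   2   3   4   5   6   7   8   9  10
  0   0   0   0   0   0   0   0   0   0   0   0
  1   0   0   0   0  10  10  10  10  10  10  10
  2   0   0   0   0  10  10  10  10  10  10  18
  3   0   0   2   2  10  10  12  12  12  12  18
  4   0   2   2   4  10  12  12  14  14  14  18
  5   0   2   2   4  10  12  12  14  14  14  19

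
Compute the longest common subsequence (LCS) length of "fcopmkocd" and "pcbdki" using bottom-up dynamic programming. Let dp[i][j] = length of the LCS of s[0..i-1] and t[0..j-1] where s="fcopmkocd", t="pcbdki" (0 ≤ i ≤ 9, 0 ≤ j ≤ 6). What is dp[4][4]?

   ''  p  c  b  d  k  i
''  0  0  0  0  0  0  0
 f  0  0  0  0  0  0  0
 c  0  0  1  1  1  1  1
 o  0  0  1  1  1  1  1
 p  0  1  1  1  1  1  1
 m  0  1  1  1  1  1  1
 k  0  1  1  1  1  2  2
 o  0  1  1  1  1  2  2
 c  0  1  2  2  2  2  2
 d  0  1  2  2  3  3  3

1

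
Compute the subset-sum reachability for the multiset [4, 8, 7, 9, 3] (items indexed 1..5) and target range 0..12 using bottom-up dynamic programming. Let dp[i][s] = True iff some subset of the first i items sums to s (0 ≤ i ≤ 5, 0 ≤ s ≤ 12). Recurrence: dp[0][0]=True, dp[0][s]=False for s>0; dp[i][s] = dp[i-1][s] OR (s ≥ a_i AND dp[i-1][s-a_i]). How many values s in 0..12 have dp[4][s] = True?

i\s   0   1   2   3   4   5   6   7   8   9  10  11  12
  0   T   F   F   F   F   F   F   F   F   F   F   F   F
  1   T   F   F   F   T   F   F   F   F   F   F   F   F
  2   T   F   F   F   T   F   F   F   T   F   F   F   T
  3   T   F   F   F   T   F   F   T   T   F   F   T   T
  4   T   F   F   F   T   F   F   T   T   T   F   T   T
  5   T   F   F   T   T   F   F   T   T   T   T   T   T

7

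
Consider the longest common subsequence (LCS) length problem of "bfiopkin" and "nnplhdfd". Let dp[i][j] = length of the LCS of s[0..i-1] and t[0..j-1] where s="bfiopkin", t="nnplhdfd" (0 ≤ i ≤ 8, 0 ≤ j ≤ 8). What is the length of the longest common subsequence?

   ''  n  n  p  l  h  d  f  d
''  0  0  0  0  0  0  0  0  0
 b  0  0  0  0  0  0  0  0  0
 f  0  0  0  0  0  0  0  1  1
 i  0  0  0  0  0  0  0  1  1
 o  0  0  0  0  0  0  0  1  1
 p  0  0  0  1  1  1  1  1  1
 k  0  0  0  1  1  1  1  1  1
 i  0  0  0  1  1  1  1  1  1
 n  0  1  1  1  1  1  1  1  1

1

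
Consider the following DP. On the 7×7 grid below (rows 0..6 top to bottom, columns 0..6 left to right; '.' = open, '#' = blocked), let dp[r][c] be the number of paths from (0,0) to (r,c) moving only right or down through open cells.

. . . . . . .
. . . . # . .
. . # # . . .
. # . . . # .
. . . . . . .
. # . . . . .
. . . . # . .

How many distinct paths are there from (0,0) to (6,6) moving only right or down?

r\c   0   1   2   3   4   5   6
  0   1   1   1   1   1   1   1
  1   1   2   3   4   0   1   2
  2   1   3   0   0   0   1   3
  3   1   0   0   0   0   0   3
  4   1   1   1   1   1   1   4
  5   1   0   1   2   3   4   8
  6   1   1   2   4   0   4  12

12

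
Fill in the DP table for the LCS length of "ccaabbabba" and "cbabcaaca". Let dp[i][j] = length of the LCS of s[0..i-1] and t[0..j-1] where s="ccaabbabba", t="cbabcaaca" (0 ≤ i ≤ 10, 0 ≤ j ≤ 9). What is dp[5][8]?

   ''  c  b  a  b  c  a  a  c  a
''  0  0  0  0  0  0  0  0  0  0
 c  0  1  1  1  1  1  1  1  1  1
 c  0  1  1  1  1  2  2  2  2  2
 a  0  1  1  2  2  2  3  3  3  3
 a  0  1  1  2  2  2  3  4  4  4
 b  0  1  2  2  3  3  3  4  4  4
 b  0  1  2  2  3  3  3  4  4  4
 a  0  1  2  3  3  3  4  4  4  5
 b  0  1  2  3  4  4  4  4  4  5
 b  0  1  2  3  4  4  4  4  4  5
 a  0  1  2  3  4  4  5  5  5  5

4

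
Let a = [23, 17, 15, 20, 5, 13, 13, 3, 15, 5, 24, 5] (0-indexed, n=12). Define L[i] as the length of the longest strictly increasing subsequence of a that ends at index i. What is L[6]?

   i    0    1    2    3    4    5    6    7    8    9   10   11
a[i]   23   17   15   20    5   13   13    3   15    5   24    5
L[i]    1    1    1    2    1    2    2    1    3    2    4    2

2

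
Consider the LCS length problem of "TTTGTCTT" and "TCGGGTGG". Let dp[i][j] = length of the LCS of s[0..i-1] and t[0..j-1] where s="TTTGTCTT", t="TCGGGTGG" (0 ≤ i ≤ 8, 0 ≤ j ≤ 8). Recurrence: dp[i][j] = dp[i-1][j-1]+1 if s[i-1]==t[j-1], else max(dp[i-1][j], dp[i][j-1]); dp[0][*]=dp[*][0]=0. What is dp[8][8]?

3

   ''  T  C  G  G  G  T  G  G
''  0  0  0  0  0  0  0  0  0
 T  0  1  1  1  1  1  1  1  1
 T  0  1  1  1  1  1  2  2  2
 T  0  1  1  1  1  1  2  2  2
 G  0  1  1  2  2  2  2  3  3
 T  0  1  1  2  2  2  3  3  3
 C  0  1  2  2  2  2  3  3  3
 T  0  1  2  2  2  2  3  3  3
 T  0  1  2  2  2  2  3  3  3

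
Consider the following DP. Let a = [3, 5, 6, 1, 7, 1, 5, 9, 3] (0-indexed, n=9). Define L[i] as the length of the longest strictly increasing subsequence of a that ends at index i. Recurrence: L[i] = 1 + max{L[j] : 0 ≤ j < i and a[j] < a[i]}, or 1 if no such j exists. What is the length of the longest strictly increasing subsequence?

5

   i    0    1    2    3    4    5    6    7    8
a[i]    3    5    6    1    7    1    5    9    3
L[i]    1    2    3    1    4    1    2    5    2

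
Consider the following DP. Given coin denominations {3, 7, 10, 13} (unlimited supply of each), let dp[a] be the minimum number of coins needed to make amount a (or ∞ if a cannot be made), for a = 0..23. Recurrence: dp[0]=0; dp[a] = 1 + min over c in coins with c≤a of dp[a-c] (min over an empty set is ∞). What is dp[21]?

 a  0  1  2  3  4  5  6  7  8  9 10 11 12 13 14 15 16 17 18 19 20 21 22 23
dp  0  -  -  1  -  -  2  1  -  3  1  -  4  1  2  5  2  2  6  3  2  3  4  2
(- denotes ∞ / unreachable)

3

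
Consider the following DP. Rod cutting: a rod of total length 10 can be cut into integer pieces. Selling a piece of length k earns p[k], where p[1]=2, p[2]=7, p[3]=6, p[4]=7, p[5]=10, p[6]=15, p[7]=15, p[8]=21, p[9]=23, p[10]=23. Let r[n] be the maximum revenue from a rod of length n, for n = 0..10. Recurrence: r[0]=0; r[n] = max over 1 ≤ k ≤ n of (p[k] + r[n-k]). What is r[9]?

30

   n    0    1    2    3    4    5    6    7    8    9   10
r[n]    0    2    7    9   14   16   21   23   28   30   35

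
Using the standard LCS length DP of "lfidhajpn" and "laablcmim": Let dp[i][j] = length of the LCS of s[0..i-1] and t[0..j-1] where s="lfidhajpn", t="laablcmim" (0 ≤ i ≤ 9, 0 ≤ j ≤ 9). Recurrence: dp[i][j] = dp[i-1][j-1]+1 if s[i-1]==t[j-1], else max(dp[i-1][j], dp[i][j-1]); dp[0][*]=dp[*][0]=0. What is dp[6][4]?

2

   ''  l  a  a  b  l  c  m  i  m
''  0  0  0  0  0  0  0  0  0  0
 l  0  1  1  1  1  1  1  1  1  1
 f  0  1  1  1  1  1  1  1  1  1
 i  0  1  1  1  1  1  1  1  2  2
 d  0  1  1  1  1  1  1  1  2  2
 h  0  1  1  1  1  1  1  1  2  2
 a  0  1  2  2  2  2  2  2  2  2
 j  0  1  2  2  2  2  2  2  2  2
 p  0  1  2  2  2  2  2  2  2  2
 n  0  1  2  2  2  2  2  2  2  2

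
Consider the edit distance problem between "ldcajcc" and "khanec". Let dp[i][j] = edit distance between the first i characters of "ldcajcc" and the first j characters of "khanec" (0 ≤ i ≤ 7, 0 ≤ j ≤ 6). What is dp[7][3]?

   ''  k  h  a  n  e  c
''  0  1  2  3  4  5  6
 l  1  1  2  3  4  5  6
 d  2  2  2  3  4  5  6
 c  3  3  3  3  4  5  5
 a  4  4  4  3  4  5  6
 j  5  5  5  4  4  5  6
 c  6  6  6  5  5  5  5
 c  7  7  7  6  6  6  5

6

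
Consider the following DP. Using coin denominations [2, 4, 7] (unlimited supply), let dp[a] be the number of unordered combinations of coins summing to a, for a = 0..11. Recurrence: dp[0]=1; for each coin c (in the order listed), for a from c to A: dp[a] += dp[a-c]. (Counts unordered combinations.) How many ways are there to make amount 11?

after  coin     0     1     2     3     4     5     6     7     8     9    10    11
          2     1     0     1     0     1     0     1     0     1     0     1     0
          4     1     0     1     0     2     0     2     0     3     0     3     0
          7     1     0     1     0     2     0     2     1     3     1     3     2

2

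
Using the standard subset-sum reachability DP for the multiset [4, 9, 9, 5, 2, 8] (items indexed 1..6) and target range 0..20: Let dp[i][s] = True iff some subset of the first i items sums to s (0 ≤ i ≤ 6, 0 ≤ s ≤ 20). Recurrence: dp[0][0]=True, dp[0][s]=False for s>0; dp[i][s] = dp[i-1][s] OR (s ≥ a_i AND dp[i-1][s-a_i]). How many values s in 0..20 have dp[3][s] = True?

i\s   0   1   2   3   4   5   6   7   8   9  10  11  12  13  14  15  16  17  18  19  20
  0   T   F   F   F   F   F   F   F   F   F   F   F   F   F   F   F   F   F   F   F   F
  1   T   F   F   F   T   F   F   F   F   F   F   F   F   F   F   F   F   F   F   F   F
  2   T   F   F   F   T   F   F   F   F   T   F   F   F   T   F   F   F   F   F   F   F
  3   T   F   F   F   T   F   F   F   F   T   F   F   F   T   F   F   F   F   T   F   F
  4   T   F   F   F   T   T   F   F   F   T   F   F   F   T   T   F   F   F   T   F   F
  5   T   F   T   F   T   T   T   T   F   T   F   T   F   T   T   T   T   F   T   F   T
  6   T   F   T   F   T   T   T   T   T   T   T   T   T   T   T   T   T   T   T   T   T

5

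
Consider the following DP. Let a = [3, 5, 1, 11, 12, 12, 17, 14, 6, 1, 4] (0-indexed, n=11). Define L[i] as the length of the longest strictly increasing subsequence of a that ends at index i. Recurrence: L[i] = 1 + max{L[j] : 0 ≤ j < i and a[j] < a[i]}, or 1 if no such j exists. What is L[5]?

   i    0    1    2    3    4    5    6    7    8    9   10
a[i]    3    5    1   11   12   12   17   14    6    1    4
L[i]    1    2    1    3    4    4    5    5    3    1    2

4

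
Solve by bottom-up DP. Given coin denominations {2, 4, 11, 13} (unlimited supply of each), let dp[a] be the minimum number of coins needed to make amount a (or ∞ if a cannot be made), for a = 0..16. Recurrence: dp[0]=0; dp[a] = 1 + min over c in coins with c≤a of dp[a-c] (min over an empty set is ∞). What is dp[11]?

 a  0  1  2  3  4  5  6  7  8  9 10 11 12 13 14 15 16
dp  0  -  1  -  1  -  2  -  2  -  3  1  3  1  4  2  4
(- denotes ∞ / unreachable)

1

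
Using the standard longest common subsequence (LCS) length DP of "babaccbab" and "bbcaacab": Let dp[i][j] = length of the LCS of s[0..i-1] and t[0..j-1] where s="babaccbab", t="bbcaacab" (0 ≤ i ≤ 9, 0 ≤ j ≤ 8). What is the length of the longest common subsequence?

   ''  b  b  c  a  a  c  a  b
''  0  0  0  0  0  0  0  0  0
 b  0  1  1  1  1  1  1  1  1
 a  0  1  1  1  2  2  2  2  2
 b  0  1  2  2  2  2  2  2  3
 a  0  1  2  2  3  3  3  3  3
 c  0  1  2  3  3  3  4  4  4
 c  0  1  2  3  3  3  4  4  4
 b  0  1  2  3  3  3  4  4  5
 a  0  1  2  3  4  4  4  5  5
 b  0  1  2  3  4  4  4  5  6

6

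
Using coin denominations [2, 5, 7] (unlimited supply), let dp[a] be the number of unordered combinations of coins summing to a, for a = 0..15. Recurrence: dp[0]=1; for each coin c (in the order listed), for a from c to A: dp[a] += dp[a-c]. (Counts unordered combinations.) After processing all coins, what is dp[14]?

4

after  coin     0     1     2     3     4     5     6     7     8     9    10    11    12    13    14    15
          2     1     0     1     0     1     0     1     0     1     0     1     0     1     0     1     0
          5     1     0     1     0     1     1     1     1     1     1     2     1     2     1     2     2
          7     1     0     1     0     1     1     1     2     1     2     2     2     3     2     4     3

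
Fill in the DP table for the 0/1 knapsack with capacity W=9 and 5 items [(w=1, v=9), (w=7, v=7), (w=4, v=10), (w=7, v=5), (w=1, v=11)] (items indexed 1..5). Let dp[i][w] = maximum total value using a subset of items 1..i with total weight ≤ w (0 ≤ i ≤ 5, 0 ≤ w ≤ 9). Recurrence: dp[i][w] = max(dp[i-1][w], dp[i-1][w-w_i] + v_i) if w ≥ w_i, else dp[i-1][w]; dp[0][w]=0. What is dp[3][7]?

19

i\w   0   1   2   3   4   5   6   7   8   9
  0   0   0   0   0   0   0   0   0   0   0
  1   0   9   9   9   9   9   9   9   9   9
  2   0   9   9   9   9   9   9   9  16  16
  3   0   9   9   9  10  19  19  19  19  19
  4   0   9   9   9  10  19  19  19  19  19
  5   0  11  20  20  20  21  30  30  30  30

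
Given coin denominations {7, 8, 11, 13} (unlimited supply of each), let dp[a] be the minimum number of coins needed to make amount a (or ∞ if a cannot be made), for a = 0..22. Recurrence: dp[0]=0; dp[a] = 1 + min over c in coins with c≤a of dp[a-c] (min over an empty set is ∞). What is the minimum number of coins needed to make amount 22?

 a  0  1  2  3  4  5  6  7  8  9 10 11 12 13 14 15 16 17 18 19 20 21 22
dp  0  -  -  -  -  -  -  1  1  -  -  1  -  1  2  2  2  -  2  2  2  2  2
(- denotes ∞ / unreachable)

2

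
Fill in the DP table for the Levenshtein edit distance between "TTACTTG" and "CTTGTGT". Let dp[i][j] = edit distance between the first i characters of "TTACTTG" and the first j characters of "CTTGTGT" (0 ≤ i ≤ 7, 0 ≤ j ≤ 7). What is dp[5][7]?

   ''  C  T  T  G  T  G  T
''  0  1  2  3  4  5  6  7
 T  1  1  1  2  3  4  5  6
 T  2  2  1  1  2  3  4  5
 A  3  3  2  2  2  3  4  5
 C  4  3  3  3  3  3  4  5
 T  5  4  3  3  4  3  4  4
 T  6  5  4  3  4  4  4  4
 G  7  6  5  4  3  4  4  5

4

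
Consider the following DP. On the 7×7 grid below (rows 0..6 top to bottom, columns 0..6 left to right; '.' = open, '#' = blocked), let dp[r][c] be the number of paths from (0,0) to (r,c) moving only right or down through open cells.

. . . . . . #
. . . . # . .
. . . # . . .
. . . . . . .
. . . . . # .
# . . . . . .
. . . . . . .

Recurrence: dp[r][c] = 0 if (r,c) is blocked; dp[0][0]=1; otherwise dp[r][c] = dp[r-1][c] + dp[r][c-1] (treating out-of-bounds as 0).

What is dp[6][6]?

323

r\c   0   1   2   3   4   5   6
  0   1   1   1   1   1   1   0
  1   1   2   3   4   0   1   1
  2   1   3   6   0   0   1   2
  3   1   4  10  10  10  11  13
  4   1   5  15  25  35   0  13
  5   0   5  20  45  80  80  93
  6   0   5  25  70 150 230 323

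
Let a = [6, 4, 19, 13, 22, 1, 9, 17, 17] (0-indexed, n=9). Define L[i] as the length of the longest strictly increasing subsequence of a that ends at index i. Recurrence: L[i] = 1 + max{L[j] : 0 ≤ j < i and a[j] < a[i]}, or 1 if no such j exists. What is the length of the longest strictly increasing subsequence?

3

   i    0    1    2    3    4    5    6    7    8
a[i]    6    4   19   13   22    1    9   17   17
L[i]    1    1    2    2    3    1    2    3    3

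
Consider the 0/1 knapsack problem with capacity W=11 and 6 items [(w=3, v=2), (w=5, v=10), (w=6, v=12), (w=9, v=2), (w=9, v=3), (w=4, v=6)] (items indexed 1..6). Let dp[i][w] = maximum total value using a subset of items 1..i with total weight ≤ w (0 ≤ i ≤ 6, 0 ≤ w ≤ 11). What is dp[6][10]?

i\w   0   1   2   3   4   5   6   7   8   9  10  11
  0   0   0   0   0   0   0   0   0   0   0   0   0
  1   0   0   0   2   2   2   2   2   2   2   2   2
  2   0   0   0   2   2  10  10  10  12  12  12  12
  3   0   0   0   2   2  10  12  12  12  14  14  22
  4   0   0   0   2   2  10  12  12  12  14  14  22
  5   0   0   0   2   2  10  12  12  12  14  14  22
  6   0   0   0   2   6  10  12  12  12  16  18  22

18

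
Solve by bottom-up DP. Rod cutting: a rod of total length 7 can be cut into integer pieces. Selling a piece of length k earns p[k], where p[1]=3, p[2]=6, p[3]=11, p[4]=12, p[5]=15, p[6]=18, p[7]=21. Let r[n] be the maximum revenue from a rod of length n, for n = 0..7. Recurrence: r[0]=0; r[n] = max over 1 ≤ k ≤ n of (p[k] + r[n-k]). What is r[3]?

   n    0    1    2    3    4    5    6    7
r[n]    0    3    6   11   14   17   22   25

11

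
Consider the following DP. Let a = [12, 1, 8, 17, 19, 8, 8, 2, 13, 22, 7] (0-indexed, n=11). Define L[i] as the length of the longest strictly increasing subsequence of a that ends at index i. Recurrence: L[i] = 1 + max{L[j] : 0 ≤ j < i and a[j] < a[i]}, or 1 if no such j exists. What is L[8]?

3

   i    0    1    2    3    4    5    6    7    8    9   10
a[i]   12    1    8   17   19    8    8    2   13   22    7
L[i]    1    1    2    3    4    2    2    2    3    5    3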